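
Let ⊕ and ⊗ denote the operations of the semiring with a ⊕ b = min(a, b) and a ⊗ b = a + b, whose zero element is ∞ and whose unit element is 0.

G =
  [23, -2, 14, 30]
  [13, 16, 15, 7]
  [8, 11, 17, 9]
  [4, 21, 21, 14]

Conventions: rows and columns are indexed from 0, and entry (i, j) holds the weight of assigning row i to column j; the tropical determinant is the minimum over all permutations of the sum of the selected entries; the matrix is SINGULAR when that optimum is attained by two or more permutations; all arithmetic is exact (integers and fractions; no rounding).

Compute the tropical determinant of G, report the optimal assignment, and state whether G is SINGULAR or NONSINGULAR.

σ = (0, 1, 2, 3): 23 + 16 + 17 + 14 = 70
σ = (0, 1, 3, 2): 23 + 16 + 9 + 21 = 69
σ = (0, 2, 1, 3): 23 + 15 + 11 + 14 = 63
σ = (0, 2, 3, 1): 23 + 15 + 9 + 21 = 68
σ = (0, 3, 1, 2): 23 + 7 + 11 + 21 = 62
σ = (0, 3, 2, 1): 23 + 7 + 17 + 21 = 68
σ = (1, 0, 2, 3): (-2) + 13 + 17 + 14 = 42
σ = (1, 0, 3, 2): (-2) + 13 + 9 + 21 = 41
σ = (1, 2, 0, 3): (-2) + 15 + 8 + 14 = 35
σ = (1, 2, 3, 0): (-2) + 15 + 9 + 4 = 26
σ = (1, 3, 0, 2): (-2) + 7 + 8 + 21 = 34
σ = (1, 3, 2, 0): (-2) + 7 + 17 + 4 = 26
σ = (2, 0, 1, 3): 14 + 13 + 11 + 14 = 52
σ = (2, 0, 3, 1): 14 + 13 + 9 + 21 = 57
σ = (2, 1, 0, 3): 14 + 16 + 8 + 14 = 52
σ = (2, 1, 3, 0): 14 + 16 + 9 + 4 = 43
σ = (2, 3, 0, 1): 14 + 7 + 8 + 21 = 50
σ = (2, 3, 1, 0): 14 + 7 + 11 + 4 = 36
σ = (3, 0, 1, 2): 30 + 13 + 11 + 21 = 75
σ = (3, 0, 2, 1): 30 + 13 + 17 + 21 = 81
σ = (3, 1, 0, 2): 30 + 16 + 8 + 21 = 75
σ = (3, 1, 2, 0): 30 + 16 + 17 + 4 = 67
σ = (3, 2, 0, 1): 30 + 15 + 8 + 21 = 74
σ = (3, 2, 1, 0): 30 + 15 + 11 + 4 = 60
Optimal value attained by: σ = (1, 2, 3, 0).
Answer: det⊕(G) = 26; verdict: SINGULAR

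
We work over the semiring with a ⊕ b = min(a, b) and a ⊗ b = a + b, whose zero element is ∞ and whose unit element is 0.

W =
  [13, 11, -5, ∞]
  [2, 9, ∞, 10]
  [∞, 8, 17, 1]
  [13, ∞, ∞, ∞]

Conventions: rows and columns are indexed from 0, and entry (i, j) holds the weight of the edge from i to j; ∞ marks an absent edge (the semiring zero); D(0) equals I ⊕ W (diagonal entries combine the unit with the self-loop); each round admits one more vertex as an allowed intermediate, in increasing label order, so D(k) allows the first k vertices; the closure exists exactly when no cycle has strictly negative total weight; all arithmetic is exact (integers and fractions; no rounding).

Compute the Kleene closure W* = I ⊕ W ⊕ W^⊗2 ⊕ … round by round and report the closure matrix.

D(0):
  [0, 11, -5, ∞]
  [2, 0, ∞, 10]
  [∞, 8, 0, 1]
  [13, ∞, ∞, 0]
D(1):
  [0, 11, -5, ∞]
  [2, 0, -3, 10]
  [∞, 8, 0, 1]
  [13, 24, 8, 0]
D(2):
  [0, 11, -5, 21]
  [2, 0, -3, 10]
  [10, 8, 0, 1]
  [13, 24, 8, 0]
D(3):
  [0, 3, -5, -4]
  [2, 0, -3, -2]
  [10, 8, 0, 1]
  [13, 16, 8, 0]
D(4):
  [0, 3, -5, -4]
  [2, 0, -3, -2]
  [10, 8, 0, 1]
  [13, 16, 8, 0]
Answer: W* = [[0, 3, -5, -4], [2, 0, -3, -2], [10, 8, 0, 1], [13, 16, 8, 0]]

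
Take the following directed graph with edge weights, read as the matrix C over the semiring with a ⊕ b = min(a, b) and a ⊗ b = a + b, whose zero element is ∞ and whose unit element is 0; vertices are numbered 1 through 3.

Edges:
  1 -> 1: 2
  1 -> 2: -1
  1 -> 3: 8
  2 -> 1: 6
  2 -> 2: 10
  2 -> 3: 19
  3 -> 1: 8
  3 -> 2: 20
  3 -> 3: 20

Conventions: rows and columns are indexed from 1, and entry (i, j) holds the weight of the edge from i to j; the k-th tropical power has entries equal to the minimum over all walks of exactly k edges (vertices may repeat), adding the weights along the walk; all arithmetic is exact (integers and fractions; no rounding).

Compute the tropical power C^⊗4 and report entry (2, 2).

C^⊗2:
  [4, 1, 10]
  [8, 5, 14]
  [10, 7, 16]
C^⊗3:
  [6, 3, 12]
  [10, 7, 16]
  [12, 9, 18]
C^⊗4:
  [8, 5, 14]
  [12, 9, 18]
  [14, 11, 20]
Key observation: the optimum is the walk 2->1->1->1->2, with weight 6 + 2 + 2 + (-1) = 9.
Optimal value attained by: walk 2->1->1->1->2.
Answer: (C^⊗4)[2][2] = 9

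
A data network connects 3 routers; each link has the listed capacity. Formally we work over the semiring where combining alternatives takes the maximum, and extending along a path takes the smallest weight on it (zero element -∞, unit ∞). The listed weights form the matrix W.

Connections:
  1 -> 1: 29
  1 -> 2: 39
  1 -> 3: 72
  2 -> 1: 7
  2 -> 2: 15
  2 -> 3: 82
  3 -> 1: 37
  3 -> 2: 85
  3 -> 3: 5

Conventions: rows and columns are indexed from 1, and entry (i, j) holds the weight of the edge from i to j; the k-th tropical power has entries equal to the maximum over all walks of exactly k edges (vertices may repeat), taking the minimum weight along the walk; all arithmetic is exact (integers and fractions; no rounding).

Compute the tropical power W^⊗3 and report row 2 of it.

W^⊗2:
  [37, 72, 39]
  [37, 82, 15]
  [29, 37, 82]
W^⊗3:
  [37, 39, 72]
  [29, 37, 82]
  [37, 82, 37]
Answer: row 2 of W^⊗3 = [29, 37, 82]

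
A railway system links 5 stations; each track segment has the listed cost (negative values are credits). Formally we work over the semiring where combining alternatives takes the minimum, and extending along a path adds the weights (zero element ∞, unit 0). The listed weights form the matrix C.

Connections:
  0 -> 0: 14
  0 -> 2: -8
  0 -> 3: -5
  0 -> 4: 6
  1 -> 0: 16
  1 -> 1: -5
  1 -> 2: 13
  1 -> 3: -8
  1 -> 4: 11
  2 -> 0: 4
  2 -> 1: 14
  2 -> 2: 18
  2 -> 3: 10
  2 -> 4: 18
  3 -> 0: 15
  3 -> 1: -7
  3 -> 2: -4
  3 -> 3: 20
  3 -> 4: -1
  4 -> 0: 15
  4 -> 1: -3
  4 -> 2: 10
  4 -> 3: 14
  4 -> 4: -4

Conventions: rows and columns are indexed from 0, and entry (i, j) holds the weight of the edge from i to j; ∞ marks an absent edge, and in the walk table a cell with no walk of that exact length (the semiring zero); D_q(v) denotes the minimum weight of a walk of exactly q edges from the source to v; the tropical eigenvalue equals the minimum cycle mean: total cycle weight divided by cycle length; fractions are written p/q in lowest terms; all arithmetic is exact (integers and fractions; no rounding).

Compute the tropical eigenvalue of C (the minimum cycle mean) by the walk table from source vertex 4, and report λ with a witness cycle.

q=0: [∞, ∞, ∞, ∞, 0]
q=1: [15, -3, 10, 14, -4]
q=2: [11, -8, 6, -11, -8]
q=3: [4, -18, -15, -16, -12]
q=4: [-11, -23, -20, -26, -17]
q=5: [-16, -33, -30, -31, -27]
Optimal cycle mean attained by: cycle 1->3->1, total (-8) + (-7), length 2.
Answer: λ = -15/2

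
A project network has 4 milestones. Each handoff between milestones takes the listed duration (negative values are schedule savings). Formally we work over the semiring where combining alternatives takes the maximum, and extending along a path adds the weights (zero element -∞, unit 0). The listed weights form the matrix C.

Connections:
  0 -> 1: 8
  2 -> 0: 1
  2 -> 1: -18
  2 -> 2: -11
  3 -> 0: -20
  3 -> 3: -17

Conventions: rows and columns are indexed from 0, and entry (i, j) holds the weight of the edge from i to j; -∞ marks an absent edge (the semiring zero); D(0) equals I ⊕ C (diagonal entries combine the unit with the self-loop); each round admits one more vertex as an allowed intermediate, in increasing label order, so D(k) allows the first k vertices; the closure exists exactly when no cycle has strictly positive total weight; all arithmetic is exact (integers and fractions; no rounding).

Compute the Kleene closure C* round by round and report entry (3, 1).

D(0):
  [0, 8, -∞, -∞]
  [-∞, 0, -∞, -∞]
  [1, -18, 0, -∞]
  [-20, -∞, -∞, 0]
D(1):
  [0, 8, -∞, -∞]
  [-∞, 0, -∞, -∞]
  [1, 9, 0, -∞]
  [-20, -12, -∞, 0]
D(2):
  [0, 8, -∞, -∞]
  [-∞, 0, -∞, -∞]
  [1, 9, 0, -∞]
  [-20, -12, -∞, 0]
D(3):
  [0, 8, -∞, -∞]
  [-∞, 0, -∞, -∞]
  [1, 9, 0, -∞]
  [-20, -12, -∞, 0]
D(4):
  [0, 8, -∞, -∞]
  [-∞, 0, -∞, -∞]
  [1, 9, 0, -∞]
  [-20, -12, -∞, 0]
Answer: C*[3][1] = -12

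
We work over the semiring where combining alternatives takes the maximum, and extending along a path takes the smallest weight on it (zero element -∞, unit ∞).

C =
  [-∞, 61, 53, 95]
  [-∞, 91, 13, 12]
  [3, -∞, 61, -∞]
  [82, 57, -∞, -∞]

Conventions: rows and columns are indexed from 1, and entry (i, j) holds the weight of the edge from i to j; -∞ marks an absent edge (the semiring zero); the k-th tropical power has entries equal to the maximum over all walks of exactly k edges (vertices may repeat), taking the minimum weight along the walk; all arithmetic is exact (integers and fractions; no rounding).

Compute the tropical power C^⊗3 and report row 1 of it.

C^⊗2:
  [82, 61, 53, 12]
  [12, 91, 13, 12]
  [3, 3, 61, 3]
  [-∞, 61, 53, 82]
C^⊗3:
  [12, 61, 53, 82]
  [12, 91, 13, 12]
  [3, 3, 61, 3]
  [82, 61, 53, 12]
Answer: row 1 of C^⊗3 = [12, 61, 53, 82]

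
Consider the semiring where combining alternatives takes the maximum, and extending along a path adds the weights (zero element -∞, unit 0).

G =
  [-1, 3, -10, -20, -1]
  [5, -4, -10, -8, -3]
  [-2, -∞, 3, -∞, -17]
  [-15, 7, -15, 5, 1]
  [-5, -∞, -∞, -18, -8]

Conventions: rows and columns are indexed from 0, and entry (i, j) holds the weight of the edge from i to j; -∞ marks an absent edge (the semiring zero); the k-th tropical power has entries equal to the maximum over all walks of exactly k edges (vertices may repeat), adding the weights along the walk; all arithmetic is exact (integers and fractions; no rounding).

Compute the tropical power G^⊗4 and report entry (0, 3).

G^⊗2:
  [8, 2, -7, -5, 0]
  [4, 8, -5, -3, 4]
  [1, 1, 6, -22, -3]
  [12, 12, -3, 10, 6]
  [-6, -2, -15, -13, -6]
G^⊗3:
  [7, 11, -2, 0, 7]
  [13, 7, -2, 2, 5]
  [6, 4, 9, -7, 0]
  [17, 17, 2, 15, 11]
  [3, -3, -12, -8, -5]
G^⊗4:
  [16, 10, 1, 5, 8]
  [12, 16, 3, 7, 12]
  [9, 9, 12, -2, 5]
  [22, 22, 7, 20, 16]
  [2, 6, -7, -3, 2]
Key observation: the optimum is the walk 0->1->3->3->3, with weight 3 + (-8) + 5 + 5 = 5.
Optimal value attained by: walk 0->1->3->3->3.
Answer: (G^⊗4)[0][3] = 5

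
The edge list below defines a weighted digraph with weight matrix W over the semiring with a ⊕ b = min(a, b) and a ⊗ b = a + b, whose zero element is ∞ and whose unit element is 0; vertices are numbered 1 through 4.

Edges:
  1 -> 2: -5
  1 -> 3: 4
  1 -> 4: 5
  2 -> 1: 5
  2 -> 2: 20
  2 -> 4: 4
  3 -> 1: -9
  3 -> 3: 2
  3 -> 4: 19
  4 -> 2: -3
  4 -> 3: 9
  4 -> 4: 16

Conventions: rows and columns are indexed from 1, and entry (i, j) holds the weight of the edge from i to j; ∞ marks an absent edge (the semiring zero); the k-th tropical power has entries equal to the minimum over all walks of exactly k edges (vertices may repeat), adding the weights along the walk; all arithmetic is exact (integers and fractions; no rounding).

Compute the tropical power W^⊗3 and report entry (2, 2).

W^⊗2:
  [-5, 2, 6, -1]
  [25, 0, 9, 10]
  [-7, -14, -5, -4]
  [0, 13, 11, 1]
W^⊗3:
  [-3, -10, -1, 0]
  [0, 7, 11, 4]
  [-14, -12, -3, -10]
  [2, -5, 4, 5]
Key observation: the optimum is the walk 2->1->4->2, with weight 5 + 5 + (-3) = 7.
Optimal value attained by: walk 2->1->4->2.
Answer: (W^⊗3)[2][2] = 7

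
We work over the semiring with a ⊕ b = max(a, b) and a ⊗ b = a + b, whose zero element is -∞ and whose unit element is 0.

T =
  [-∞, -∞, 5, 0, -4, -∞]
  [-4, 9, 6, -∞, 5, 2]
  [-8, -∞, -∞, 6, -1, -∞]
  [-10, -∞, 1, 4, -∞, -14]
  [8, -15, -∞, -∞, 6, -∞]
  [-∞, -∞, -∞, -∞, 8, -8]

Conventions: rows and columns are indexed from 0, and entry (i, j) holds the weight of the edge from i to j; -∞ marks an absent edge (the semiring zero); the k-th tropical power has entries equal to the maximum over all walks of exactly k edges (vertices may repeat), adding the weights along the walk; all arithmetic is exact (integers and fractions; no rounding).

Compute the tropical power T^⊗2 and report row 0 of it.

T^⊗2:
  [4, -19, 1, 11, 4, -14]
  [13, 18, 15, 12, 14, 11]
  [7, -16, 7, 10, 5, -8]
  [-6, -∞, 5, 8, 0, -10]
  [14, -6, 13, 8, 12, -13]
  [16, -7, -∞, -∞, 14, -16]
Answer: row 0 of T^⊗2 = [4, -19, 1, 11, 4, -14]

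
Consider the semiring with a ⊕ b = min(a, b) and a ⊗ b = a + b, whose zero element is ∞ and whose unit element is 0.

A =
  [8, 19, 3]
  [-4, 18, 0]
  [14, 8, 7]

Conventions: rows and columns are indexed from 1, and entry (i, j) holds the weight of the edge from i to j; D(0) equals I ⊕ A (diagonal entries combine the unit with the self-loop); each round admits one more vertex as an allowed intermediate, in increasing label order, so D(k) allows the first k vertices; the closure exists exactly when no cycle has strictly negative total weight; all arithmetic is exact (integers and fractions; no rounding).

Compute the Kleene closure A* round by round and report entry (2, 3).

D(0):
  [0, 19, 3]
  [-4, 0, 0]
  [14, 8, 0]
D(1):
  [0, 19, 3]
  [-4, 0, -1]
  [14, 8, 0]
D(2):
  [0, 19, 3]
  [-4, 0, -1]
  [4, 8, 0]
D(3):
  [0, 11, 3]
  [-4, 0, -1]
  [4, 8, 0]
Answer: A*[2][3] = -1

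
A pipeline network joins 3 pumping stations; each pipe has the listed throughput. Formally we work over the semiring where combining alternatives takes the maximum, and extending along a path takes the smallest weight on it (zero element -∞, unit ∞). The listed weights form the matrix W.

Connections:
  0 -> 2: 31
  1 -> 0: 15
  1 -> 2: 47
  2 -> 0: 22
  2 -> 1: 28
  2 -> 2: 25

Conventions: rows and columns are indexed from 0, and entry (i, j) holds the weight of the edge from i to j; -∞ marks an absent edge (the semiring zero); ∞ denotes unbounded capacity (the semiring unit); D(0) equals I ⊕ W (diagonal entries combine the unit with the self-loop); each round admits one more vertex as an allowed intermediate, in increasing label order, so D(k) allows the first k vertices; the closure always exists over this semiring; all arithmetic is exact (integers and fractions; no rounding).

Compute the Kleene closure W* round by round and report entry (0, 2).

D(0):
  [∞, -∞, 31]
  [15, ∞, 47]
  [22, 28, ∞]
D(1):
  [∞, -∞, 31]
  [15, ∞, 47]
  [22, 28, ∞]
D(2):
  [∞, -∞, 31]
  [15, ∞, 47]
  [22, 28, ∞]
D(3):
  [∞, 28, 31]
  [22, ∞, 47]
  [22, 28, ∞]
Answer: W*[0][2] = 31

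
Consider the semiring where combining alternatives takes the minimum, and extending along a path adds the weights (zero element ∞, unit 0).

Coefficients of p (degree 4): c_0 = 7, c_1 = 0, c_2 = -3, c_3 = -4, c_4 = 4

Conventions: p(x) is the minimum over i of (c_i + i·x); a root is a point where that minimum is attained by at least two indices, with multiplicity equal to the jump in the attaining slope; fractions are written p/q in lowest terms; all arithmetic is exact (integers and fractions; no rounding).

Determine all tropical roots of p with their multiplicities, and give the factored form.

hull edge (i=0, c=7) to (i=1, c=0): slope -7, span 1
hull edge (i=1, c=0) to (i=2, c=-3): slope -3, span 1
hull edge (i=2, c=-3) to (i=3, c=-4): slope -1, span 1
hull edge (i=3, c=-4) to (i=4, c=4): slope 8, span 1
Factored form: p(x) = 4 ⊗ (x ⊕ (-8)) ⊗ (x ⊕ 1) ⊗ (x ⊕ 3) ⊗ (x ⊕ 7)
Answer: roots = -8 (mult 1), 1 (mult 1), 3 (mult 1), 7 (mult 1)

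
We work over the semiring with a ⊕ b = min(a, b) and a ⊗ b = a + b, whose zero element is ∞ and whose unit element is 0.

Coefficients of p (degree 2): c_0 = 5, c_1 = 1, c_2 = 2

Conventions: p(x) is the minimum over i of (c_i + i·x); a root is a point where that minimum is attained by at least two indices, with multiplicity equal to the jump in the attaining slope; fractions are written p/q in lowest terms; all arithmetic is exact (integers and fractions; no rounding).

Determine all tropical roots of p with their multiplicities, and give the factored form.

hull edge (i=0, c=5) to (i=1, c=1): slope -4, span 1
hull edge (i=1, c=1) to (i=2, c=2): slope 1, span 1
Factored form: p(x) = 2 ⊗ (x ⊕ (-1)) ⊗ (x ⊕ 4)
Answer: roots = -1 (mult 1), 4 (mult 1)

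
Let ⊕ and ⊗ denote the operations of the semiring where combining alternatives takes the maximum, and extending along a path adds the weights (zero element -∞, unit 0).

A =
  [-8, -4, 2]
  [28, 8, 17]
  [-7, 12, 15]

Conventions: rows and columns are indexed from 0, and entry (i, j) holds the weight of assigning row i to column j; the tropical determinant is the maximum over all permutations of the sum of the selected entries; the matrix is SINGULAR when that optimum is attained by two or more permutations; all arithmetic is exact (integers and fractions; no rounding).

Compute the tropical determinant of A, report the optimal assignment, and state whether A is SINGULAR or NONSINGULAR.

σ = (0, 1, 2): (-8) + 8 + 15 = 15
σ = (0, 2, 1): (-8) + 17 + 12 = 21
σ = (1, 0, 2): (-4) + 28 + 15 = 39
σ = (1, 2, 0): (-4) + 17 + (-7) = 6
σ = (2, 0, 1): 2 + 28 + 12 = 42
σ = (2, 1, 0): 2 + 8 + (-7) = 3
Optimal value attained by: σ = (2, 0, 1).
Answer: det⊕(A) = 42; verdict: NONSINGULAR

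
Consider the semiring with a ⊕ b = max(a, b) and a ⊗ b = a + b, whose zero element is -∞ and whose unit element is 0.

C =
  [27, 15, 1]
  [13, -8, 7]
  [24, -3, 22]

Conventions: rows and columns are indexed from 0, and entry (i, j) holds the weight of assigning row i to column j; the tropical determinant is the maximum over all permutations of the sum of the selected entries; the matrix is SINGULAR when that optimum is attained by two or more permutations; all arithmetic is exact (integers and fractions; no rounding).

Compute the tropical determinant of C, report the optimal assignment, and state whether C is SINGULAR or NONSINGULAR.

σ = (0, 1, 2): 27 + (-8) + 22 = 41
σ = (0, 2, 1): 27 + 7 + (-3) = 31
σ = (1, 0, 2): 15 + 13 + 22 = 50
σ = (1, 2, 0): 15 + 7 + 24 = 46
σ = (2, 0, 1): 1 + 13 + (-3) = 11
σ = (2, 1, 0): 1 + (-8) + 24 = 17
Optimal value attained by: σ = (1, 0, 2).
Answer: det⊕(C) = 50; verdict: NONSINGULAR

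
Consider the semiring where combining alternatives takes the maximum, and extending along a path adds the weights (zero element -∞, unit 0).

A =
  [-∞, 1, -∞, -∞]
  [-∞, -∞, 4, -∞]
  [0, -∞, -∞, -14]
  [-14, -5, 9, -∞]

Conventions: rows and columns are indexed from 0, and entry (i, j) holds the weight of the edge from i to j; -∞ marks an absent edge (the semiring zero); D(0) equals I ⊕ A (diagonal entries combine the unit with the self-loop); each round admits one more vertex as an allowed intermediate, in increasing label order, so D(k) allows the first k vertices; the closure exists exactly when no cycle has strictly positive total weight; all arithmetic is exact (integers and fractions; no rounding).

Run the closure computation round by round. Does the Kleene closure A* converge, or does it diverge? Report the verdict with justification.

D(0):
  [0, 1, -∞, -∞]
  [-∞, 0, 4, -∞]
  [0, -∞, 0, -14]
  [-14, -5, 9, 0]
D(1):
  [0, 1, -∞, -∞]
  [-∞, 0, 4, -∞]
  [0, 1, 0, -14]
  [-14, -5, 9, 0]
Detection: at round 2, diagonal entry (2, 2) turns strictly positive.
Key observation: the cycle 2->0->1->2 has total weight 0 + 1 + 4, which is strictly positive.
Answer: DIVERGES — positive cycle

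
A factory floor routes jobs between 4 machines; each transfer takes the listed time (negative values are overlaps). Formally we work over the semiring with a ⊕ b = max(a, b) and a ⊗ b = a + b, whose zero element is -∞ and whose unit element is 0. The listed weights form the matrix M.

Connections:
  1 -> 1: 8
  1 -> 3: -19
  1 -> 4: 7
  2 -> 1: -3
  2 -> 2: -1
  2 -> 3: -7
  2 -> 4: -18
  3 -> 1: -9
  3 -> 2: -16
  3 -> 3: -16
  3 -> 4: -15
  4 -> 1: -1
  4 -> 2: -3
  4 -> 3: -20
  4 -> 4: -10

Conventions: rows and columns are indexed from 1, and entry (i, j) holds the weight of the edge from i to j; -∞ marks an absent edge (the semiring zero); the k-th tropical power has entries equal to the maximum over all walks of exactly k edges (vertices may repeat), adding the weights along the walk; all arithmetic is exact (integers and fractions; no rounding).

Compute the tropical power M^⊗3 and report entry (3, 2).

M^⊗2:
  [16, 4, -11, 15]
  [5, -2, -8, 4]
  [-1, -17, -23, -2]
  [7, -4, -10, 6]
M^⊗3:
  [24, 12, -3, 23]
  [13, 1, -9, 12]
  [7, -5, -20, 6]
  [15, 3, -11, 14]
Key observation: the optimum is the walk 3->1->4->2, with weight (-9) + 7 + (-3) = -5.
Optimal value attained by: walk 3->1->4->2.
Answer: (M^⊗3)[3][2] = -5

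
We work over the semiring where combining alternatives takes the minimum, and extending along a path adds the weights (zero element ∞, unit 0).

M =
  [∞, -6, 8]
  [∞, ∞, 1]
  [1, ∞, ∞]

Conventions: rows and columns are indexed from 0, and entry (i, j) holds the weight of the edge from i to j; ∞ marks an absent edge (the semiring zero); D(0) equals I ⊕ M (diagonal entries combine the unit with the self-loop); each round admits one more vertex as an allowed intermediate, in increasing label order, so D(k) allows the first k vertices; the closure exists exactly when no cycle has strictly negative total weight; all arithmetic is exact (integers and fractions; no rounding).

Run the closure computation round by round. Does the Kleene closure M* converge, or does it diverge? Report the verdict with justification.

D(0):
  [0, -6, 8]
  [∞, 0, 1]
  [1, ∞, 0]
D(1):
  [0, -6, 8]
  [∞, 0, 1]
  [1, -5, 0]
Detection: at round 2, diagonal entry (2, 2) turns strictly negative.
Key observation: the cycle 2->0->1->2 has total weight 1 + (-6) + 1, which is strictly negative.
Answer: DIVERGES — negative cycle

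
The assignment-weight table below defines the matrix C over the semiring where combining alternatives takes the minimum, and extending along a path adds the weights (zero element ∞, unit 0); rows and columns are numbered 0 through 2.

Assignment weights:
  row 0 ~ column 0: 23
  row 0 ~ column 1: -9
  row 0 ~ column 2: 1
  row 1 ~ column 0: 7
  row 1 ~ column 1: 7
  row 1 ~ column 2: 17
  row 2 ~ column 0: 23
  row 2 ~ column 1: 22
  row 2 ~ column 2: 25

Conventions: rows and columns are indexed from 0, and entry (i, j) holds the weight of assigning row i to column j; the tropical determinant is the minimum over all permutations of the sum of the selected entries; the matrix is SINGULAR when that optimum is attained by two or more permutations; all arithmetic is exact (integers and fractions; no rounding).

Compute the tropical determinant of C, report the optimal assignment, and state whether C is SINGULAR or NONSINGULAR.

σ = (0, 1, 2): 23 + 7 + 25 = 55
σ = (0, 2, 1): 23 + 17 + 22 = 62
σ = (1, 0, 2): (-9) + 7 + 25 = 23
σ = (1, 2, 0): (-9) + 17 + 23 = 31
σ = (2, 0, 1): 1 + 7 + 22 = 30
σ = (2, 1, 0): 1 + 7 + 23 = 31
Optimal value attained by: σ = (1, 0, 2).
Answer: det⊕(C) = 23; verdict: NONSINGULAR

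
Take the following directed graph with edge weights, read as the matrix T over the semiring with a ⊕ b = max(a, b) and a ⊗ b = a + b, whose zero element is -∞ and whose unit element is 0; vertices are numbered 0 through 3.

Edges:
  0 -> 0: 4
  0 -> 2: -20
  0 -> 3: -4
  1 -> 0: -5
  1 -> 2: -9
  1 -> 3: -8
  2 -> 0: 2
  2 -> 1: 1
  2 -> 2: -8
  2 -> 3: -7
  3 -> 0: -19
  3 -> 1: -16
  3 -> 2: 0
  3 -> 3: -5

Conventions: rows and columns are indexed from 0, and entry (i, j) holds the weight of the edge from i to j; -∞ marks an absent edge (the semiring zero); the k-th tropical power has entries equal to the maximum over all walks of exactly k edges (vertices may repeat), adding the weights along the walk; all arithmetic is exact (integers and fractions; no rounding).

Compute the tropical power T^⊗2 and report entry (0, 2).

T^⊗2:
  [8, -19, -4, 0]
  [-1, -8, -8, -9]
  [6, -7, -7, -2]
  [2, 1, -5, -7]
Key observation: the optimum is the walk 0->3->2, with weight (-4) + 0 = -4.
Optimal value attained by: walk 0->3->2.
Answer: (T^⊗2)[0][2] = -4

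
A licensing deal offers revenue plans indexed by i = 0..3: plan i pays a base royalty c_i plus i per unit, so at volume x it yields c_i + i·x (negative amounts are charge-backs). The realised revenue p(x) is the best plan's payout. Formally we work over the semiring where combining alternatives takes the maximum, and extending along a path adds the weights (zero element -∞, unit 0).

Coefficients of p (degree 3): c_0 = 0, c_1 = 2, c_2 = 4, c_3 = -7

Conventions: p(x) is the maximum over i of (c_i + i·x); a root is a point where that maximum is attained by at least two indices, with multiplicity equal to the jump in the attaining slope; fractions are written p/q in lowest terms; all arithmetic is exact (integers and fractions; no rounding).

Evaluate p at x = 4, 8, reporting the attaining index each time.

p(4) = max(0+0·4=0, 2+1·4=6, 4+2·4=12, -7+3·4=5) = 12 (attained by i=2)
p(8) = max(0+0·8=0, 2+1·8=10, 4+2·8=20, -7+3·8=17) = 20 (attained by i=2)
Answer: p(4) = 12; p(8) = 20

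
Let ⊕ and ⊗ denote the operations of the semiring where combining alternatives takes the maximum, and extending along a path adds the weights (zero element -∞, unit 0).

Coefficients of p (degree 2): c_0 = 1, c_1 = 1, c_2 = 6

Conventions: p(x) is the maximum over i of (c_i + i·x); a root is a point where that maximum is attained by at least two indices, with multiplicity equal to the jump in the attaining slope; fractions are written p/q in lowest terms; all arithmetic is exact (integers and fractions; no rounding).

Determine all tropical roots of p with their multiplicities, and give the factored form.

hull edge (i=0, c=1) to (i=2, c=6): slope 5/2, span 2
Factored form: p(x) = 6 ⊗ (x ⊕ (-5/2)) ⊗ (x ⊕ (-5/2))
Answer: roots = -5/2 (mult 2)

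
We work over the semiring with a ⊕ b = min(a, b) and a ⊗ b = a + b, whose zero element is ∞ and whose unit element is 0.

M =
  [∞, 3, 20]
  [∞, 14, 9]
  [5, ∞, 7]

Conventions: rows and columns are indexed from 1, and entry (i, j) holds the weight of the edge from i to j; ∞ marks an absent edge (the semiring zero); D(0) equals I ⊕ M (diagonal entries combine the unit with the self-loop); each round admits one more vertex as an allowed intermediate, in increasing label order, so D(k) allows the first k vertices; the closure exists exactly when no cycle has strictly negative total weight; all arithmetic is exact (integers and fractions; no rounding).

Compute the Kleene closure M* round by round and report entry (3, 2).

D(0):
  [0, 3, 20]
  [∞, 0, 9]
  [5, ∞, 0]
D(1):
  [0, 3, 20]
  [∞, 0, 9]
  [5, 8, 0]
D(2):
  [0, 3, 12]
  [∞, 0, 9]
  [5, 8, 0]
D(3):
  [0, 3, 12]
  [14, 0, 9]
  [5, 8, 0]
Answer: M*[3][2] = 8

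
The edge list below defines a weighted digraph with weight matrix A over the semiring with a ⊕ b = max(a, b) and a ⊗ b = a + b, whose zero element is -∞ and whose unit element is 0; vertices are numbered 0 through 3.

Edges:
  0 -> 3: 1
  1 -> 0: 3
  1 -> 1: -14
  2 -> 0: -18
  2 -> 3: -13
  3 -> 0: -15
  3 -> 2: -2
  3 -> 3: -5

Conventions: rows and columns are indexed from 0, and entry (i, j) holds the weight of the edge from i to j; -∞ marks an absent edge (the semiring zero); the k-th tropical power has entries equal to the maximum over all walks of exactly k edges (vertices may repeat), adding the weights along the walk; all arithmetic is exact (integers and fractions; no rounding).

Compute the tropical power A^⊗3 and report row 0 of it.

A^⊗2:
  [-14, -∞, -1, -4]
  [-11, -28, -∞, 4]
  [-28, -∞, -15, -17]
  [-20, -∞, -7, -10]
A^⊗3:
  [-19, -∞, -6, -9]
  [-11, -42, 2, -1]
  [-32, -∞, -19, -22]
  [-25, -∞, -12, -15]
Answer: row 0 of A^⊗3 = [-19, -∞, -6, -9]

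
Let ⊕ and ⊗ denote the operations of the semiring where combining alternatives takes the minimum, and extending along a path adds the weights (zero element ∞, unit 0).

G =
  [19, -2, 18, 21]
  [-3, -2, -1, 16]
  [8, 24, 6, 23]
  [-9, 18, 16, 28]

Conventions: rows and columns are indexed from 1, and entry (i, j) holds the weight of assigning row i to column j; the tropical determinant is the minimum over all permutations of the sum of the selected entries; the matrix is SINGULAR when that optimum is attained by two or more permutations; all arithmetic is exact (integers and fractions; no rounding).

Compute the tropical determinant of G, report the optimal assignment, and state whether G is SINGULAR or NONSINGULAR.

σ = (1, 2, 3, 4): 19 + (-2) + 6 + 28 = 51
σ = (1, 2, 4, 3): 19 + (-2) + 23 + 16 = 56
σ = (1, 3, 2, 4): 19 + (-1) + 24 + 28 = 70
σ = (1, 3, 4, 2): 19 + (-1) + 23 + 18 = 59
σ = (1, 4, 2, 3): 19 + 16 + 24 + 16 = 75
σ = (1, 4, 3, 2): 19 + 16 + 6 + 18 = 59
σ = (2, 1, 3, 4): (-2) + (-3) + 6 + 28 = 29
σ = (2, 1, 4, 3): (-2) + (-3) + 23 + 16 = 34
σ = (2, 3, 1, 4): (-2) + (-1) + 8 + 28 = 33
σ = (2, 3, 4, 1): (-2) + (-1) + 23 + (-9) = 11
σ = (2, 4, 1, 3): (-2) + 16 + 8 + 16 = 38
σ = (2, 4, 3, 1): (-2) + 16 + 6 + (-9) = 11
σ = (3, 1, 2, 4): 18 + (-3) + 24 + 28 = 67
σ = (3, 1, 4, 2): 18 + (-3) + 23 + 18 = 56
σ = (3, 2, 1, 4): 18 + (-2) + 8 + 28 = 52
σ = (3, 2, 4, 1): 18 + (-2) + 23 + (-9) = 30
σ = (3, 4, 1, 2): 18 + 16 + 8 + 18 = 60
σ = (3, 4, 2, 1): 18 + 16 + 24 + (-9) = 49
σ = (4, 1, 2, 3): 21 + (-3) + 24 + 16 = 58
σ = (4, 1, 3, 2): 21 + (-3) + 6 + 18 = 42
σ = (4, 2, 1, 3): 21 + (-2) + 8 + 16 = 43
σ = (4, 2, 3, 1): 21 + (-2) + 6 + (-9) = 16
σ = (4, 3, 1, 2): 21 + (-1) + 8 + 18 = 46
σ = (4, 3, 2, 1): 21 + (-1) + 24 + (-9) = 35
Optimal value attained by: σ = (2, 3, 4, 1).
Answer: det⊕(G) = 11; verdict: SINGULAR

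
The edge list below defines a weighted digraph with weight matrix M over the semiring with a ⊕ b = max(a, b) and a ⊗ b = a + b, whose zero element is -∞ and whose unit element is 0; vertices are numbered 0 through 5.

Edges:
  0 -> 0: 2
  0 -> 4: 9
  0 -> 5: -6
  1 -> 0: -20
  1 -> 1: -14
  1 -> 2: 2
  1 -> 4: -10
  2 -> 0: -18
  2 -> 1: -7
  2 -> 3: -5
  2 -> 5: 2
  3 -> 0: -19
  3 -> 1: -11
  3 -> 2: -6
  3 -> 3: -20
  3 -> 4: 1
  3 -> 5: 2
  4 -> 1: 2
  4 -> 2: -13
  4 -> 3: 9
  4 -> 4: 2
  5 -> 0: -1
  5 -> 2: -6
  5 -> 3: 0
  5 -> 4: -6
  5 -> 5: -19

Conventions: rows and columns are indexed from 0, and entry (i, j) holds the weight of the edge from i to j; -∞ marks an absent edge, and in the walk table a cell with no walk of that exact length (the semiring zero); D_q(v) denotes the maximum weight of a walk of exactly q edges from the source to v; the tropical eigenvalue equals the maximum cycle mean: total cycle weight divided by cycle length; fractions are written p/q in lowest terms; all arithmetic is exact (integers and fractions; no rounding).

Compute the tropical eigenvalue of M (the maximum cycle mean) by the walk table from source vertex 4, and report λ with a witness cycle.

q=0: [-∞, -∞, -∞, -∞, 0, -∞]
q=1: [-∞, 2, -13, 9, 2, -∞]
q=2: [-10, 4, 4, 11, 10, 11]
q=3: [10, 12, 6, 19, 12, 13]
q=4: [12, 14, 14, 21, 20, 21]
q=5: [20, 22, 16, 29, 22, 23]
q=6: [22, 24, 24, 31, 30, 31]
Optimal cycle mean attained by: cycle 3->4->3, total 1 + 9, length 2.
Answer: λ = 5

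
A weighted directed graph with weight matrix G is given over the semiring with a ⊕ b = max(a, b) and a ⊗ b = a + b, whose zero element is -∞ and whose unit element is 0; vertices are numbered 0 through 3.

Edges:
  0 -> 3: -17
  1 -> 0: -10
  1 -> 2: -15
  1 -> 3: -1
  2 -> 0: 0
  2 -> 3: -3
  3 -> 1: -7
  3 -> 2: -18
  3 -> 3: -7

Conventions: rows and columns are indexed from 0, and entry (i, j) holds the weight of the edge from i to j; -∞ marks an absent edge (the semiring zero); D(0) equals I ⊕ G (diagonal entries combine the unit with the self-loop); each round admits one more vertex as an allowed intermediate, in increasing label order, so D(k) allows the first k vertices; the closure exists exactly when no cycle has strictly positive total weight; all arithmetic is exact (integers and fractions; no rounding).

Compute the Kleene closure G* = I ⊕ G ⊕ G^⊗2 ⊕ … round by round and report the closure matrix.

D(0):
  [0, -∞, -∞, -17]
  [-10, 0, -15, -1]
  [0, -∞, 0, -3]
  [-∞, -7, -18, 0]
D(1):
  [0, -∞, -∞, -17]
  [-10, 0, -15, -1]
  [0, -∞, 0, -3]
  [-∞, -7, -18, 0]
D(2):
  [0, -∞, -∞, -17]
  [-10, 0, -15, -1]
  [0, -∞, 0, -3]
  [-17, -7, -18, 0]
D(3):
  [0, -∞, -∞, -17]
  [-10, 0, -15, -1]
  [0, -∞, 0, -3]
  [-17, -7, -18, 0]
D(4):
  [0, -24, -35, -17]
  [-10, 0, -15, -1]
  [0, -10, 0, -3]
  [-17, -7, -18, 0]
Answer: G* = [[0, -24, -35, -17], [-10, 0, -15, -1], [0, -10, 0, -3], [-17, -7, -18, 0]]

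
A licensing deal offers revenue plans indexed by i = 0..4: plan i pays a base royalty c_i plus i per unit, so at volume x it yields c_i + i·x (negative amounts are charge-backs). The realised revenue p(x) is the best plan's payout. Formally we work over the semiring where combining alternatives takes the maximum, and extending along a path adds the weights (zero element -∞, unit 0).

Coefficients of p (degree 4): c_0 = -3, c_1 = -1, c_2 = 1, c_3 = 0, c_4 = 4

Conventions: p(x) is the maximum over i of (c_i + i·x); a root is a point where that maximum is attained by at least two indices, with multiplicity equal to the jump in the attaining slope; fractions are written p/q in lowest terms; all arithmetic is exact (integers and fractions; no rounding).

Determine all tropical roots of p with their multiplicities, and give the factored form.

hull edge (i=0, c=-3) to (i=2, c=1): slope 2, span 2
hull edge (i=2, c=1) to (i=4, c=4): slope 3/2, span 2
Factored form: p(x) = 4 ⊗ (x ⊕ (-2)) ⊗ (x ⊕ (-2)) ⊗ (x ⊕ (-3/2)) ⊗ (x ⊕ (-3/2))
Answer: roots = -2 (mult 2), -3/2 (mult 2)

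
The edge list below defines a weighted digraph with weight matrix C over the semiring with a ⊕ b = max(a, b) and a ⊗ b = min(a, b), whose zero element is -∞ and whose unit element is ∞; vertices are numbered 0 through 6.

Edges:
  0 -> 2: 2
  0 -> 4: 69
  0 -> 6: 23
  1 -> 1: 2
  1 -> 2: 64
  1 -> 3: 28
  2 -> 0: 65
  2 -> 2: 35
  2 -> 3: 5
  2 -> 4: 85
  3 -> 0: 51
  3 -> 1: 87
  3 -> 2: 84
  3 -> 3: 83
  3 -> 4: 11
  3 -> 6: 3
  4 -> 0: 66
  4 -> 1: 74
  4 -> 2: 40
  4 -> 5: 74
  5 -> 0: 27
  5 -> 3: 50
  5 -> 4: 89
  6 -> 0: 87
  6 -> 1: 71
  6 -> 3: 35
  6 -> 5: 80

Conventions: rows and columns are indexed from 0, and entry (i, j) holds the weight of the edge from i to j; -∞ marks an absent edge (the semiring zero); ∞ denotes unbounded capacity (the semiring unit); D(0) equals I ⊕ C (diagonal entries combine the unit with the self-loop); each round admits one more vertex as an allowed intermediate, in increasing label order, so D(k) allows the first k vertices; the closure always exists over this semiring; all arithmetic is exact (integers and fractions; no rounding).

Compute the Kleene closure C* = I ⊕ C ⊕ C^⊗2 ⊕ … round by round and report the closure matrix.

D(0):
  [∞, -∞, 2, -∞, 69, -∞, 23]
  [-∞, ∞, 64, 28, -∞, -∞, -∞]
  [65, -∞, ∞, 5, 85, -∞, -∞]
  [51, 87, 84, ∞, 11, -∞, 3]
  [66, 74, 40, -∞, ∞, 74, -∞]
  [27, -∞, -∞, 50, 89, ∞, -∞]
  [87, 71, -∞, 35, -∞, 80, ∞]
D(1):
  [∞, -∞, 2, -∞, 69, -∞, 23]
  [-∞, ∞, 64, 28, -∞, -∞, -∞]
  [65, -∞, ∞, 5, 85, -∞, 23]
  [51, 87, 84, ∞, 51, -∞, 23]
  [66, 74, 40, -∞, ∞, 74, 23]
  [27, -∞, 2, 50, 89, ∞, 23]
  [87, 71, 2, 35, 69, 80, ∞]
D(2):
  [∞, -∞, 2, -∞, 69, -∞, 23]
  [-∞, ∞, 64, 28, -∞, -∞, -∞]
  [65, -∞, ∞, 5, 85, -∞, 23]
  [51, 87, 84, ∞, 51, -∞, 23]
  [66, 74, 64, 28, ∞, 74, 23]
  [27, -∞, 2, 50, 89, ∞, 23]
  [87, 71, 64, 35, 69, 80, ∞]
D(3):
  [∞, -∞, 2, 2, 69, -∞, 23]
  [64, ∞, 64, 28, 64, -∞, 23]
  [65, -∞, ∞, 5, 85, -∞, 23]
  [65, 87, 84, ∞, 84, -∞, 23]
  [66, 74, 64, 28, ∞, 74, 23]
  [27, -∞, 2, 50, 89, ∞, 23]
  [87, 71, 64, 35, 69, 80, ∞]
D(4):
  [∞, 2, 2, 2, 69, -∞, 23]
  [64, ∞, 64, 28, 64, -∞, 23]
  [65, 5, ∞, 5, 85, -∞, 23]
  [65, 87, 84, ∞, 84, -∞, 23]
  [66, 74, 64, 28, ∞, 74, 23]
  [50, 50, 50, 50, 89, ∞, 23]
  [87, 71, 64, 35, 69, 80, ∞]
D(5):
  [∞, 69, 64, 28, 69, 69, 23]
  [64, ∞, 64, 28, 64, 64, 23]
  [66, 74, ∞, 28, 85, 74, 23]
  [66, 87, 84, ∞, 84, 74, 23]
  [66, 74, 64, 28, ∞, 74, 23]
  [66, 74, 64, 50, 89, ∞, 23]
  [87, 71, 64, 35, 69, 80, ∞]
D(6):
  [∞, 69, 64, 50, 69, 69, 23]
  [64, ∞, 64, 50, 64, 64, 23]
  [66, 74, ∞, 50, 85, 74, 23]
  [66, 87, 84, ∞, 84, 74, 23]
  [66, 74, 64, 50, ∞, 74, 23]
  [66, 74, 64, 50, 89, ∞, 23]
  [87, 74, 64, 50, 80, 80, ∞]
D(7):
  [∞, 69, 64, 50, 69, 69, 23]
  [64, ∞, 64, 50, 64, 64, 23]
  [66, 74, ∞, 50, 85, 74, 23]
  [66, 87, 84, ∞, 84, 74, 23]
  [66, 74, 64, 50, ∞, 74, 23]
  [66, 74, 64, 50, 89, ∞, 23]
  [87, 74, 64, 50, 80, 80, ∞]
Answer: C* = [[∞, 69, 64, 50, 69, 69, 23], [64, ∞, 64, 50, 64, 64, 23], [66, 74, ∞, 50, 85, 74, 23], [66, 87, 84, ∞, 84, 74, 23], [66, 74, 64, 50, ∞, 74, 23], [66, 74, 64, 50, 89, ∞, 23], [87, 74, 64, 50, 80, 80, ∞]]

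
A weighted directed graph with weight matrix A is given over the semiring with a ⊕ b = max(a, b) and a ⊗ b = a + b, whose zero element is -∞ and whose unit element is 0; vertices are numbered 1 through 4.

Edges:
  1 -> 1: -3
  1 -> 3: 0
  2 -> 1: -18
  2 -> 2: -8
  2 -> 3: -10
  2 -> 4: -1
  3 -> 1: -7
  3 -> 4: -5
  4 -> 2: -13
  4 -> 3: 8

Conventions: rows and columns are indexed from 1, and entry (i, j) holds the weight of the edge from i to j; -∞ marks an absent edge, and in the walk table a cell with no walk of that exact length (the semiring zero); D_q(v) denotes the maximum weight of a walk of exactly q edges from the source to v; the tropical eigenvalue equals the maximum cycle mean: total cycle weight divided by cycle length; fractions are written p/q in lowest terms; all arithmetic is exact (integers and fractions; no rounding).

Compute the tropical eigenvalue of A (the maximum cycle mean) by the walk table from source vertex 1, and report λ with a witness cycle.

q=0: [0, -∞, -∞, -∞]
q=1: [-3, -∞, 0, -∞]
q=2: [-6, -∞, -3, -5]
q=3: [-9, -18, 3, -8]
q=4: [-4, -21, 0, -2]
Optimal cycle mean attained by: cycle 3->4->3, total (-5) + 8, length 2.
Answer: λ = 3/2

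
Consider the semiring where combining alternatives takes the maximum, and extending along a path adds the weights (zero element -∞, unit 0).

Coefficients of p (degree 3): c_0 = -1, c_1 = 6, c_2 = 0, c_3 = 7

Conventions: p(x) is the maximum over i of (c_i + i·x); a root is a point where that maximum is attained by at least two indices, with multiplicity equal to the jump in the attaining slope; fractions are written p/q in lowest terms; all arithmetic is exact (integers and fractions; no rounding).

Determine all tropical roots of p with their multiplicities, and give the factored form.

hull edge (i=0, c=-1) to (i=1, c=6): slope 7, span 1
hull edge (i=1, c=6) to (i=3, c=7): slope 1/2, span 2
Factored form: p(x) = 7 ⊗ (x ⊕ (-7)) ⊗ (x ⊕ (-1/2)) ⊗ (x ⊕ (-1/2))
Answer: roots = -7 (mult 1), -1/2 (mult 2)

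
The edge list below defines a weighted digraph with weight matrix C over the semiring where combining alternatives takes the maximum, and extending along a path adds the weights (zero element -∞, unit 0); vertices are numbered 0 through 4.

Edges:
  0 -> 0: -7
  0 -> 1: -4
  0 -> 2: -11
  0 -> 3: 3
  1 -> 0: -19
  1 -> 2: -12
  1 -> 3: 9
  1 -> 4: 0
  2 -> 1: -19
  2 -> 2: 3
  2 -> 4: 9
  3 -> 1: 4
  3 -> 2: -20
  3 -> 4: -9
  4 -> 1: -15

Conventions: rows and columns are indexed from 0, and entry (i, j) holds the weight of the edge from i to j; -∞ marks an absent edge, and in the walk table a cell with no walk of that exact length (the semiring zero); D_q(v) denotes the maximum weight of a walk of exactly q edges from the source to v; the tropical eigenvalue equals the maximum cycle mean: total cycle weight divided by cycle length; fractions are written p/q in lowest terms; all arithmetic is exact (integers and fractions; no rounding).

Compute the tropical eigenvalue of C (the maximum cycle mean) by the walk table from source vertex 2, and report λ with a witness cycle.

q=0: [-∞, -∞, 0, -∞, -∞]
q=1: [-∞, -19, 3, -∞, 9]
q=2: [-38, -6, 6, -10, 12]
q=3: [-25, -3, 9, 3, 15]
q=4: [-22, 7, 12, 6, 18]
q=5: [-12, 10, 15, 16, 21]
Optimal cycle mean attained by: cycle 1->3->1, total 9 + 4, length 2.
Answer: λ = 13/2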